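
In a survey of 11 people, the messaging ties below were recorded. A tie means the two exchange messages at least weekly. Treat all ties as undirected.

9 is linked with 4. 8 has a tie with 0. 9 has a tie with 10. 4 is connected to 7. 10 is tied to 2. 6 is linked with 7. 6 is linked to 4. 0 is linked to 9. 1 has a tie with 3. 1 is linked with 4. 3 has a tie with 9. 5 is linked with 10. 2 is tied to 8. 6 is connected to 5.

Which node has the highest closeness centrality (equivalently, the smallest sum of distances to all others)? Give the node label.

Farness (sum of distances to all others) for each node — 0:22, 1:25, 2:25, 3:23, 4:18, 5:22, 6:22, 7:25, 8:27, 9:16, 10:19.
The smallest farness is 16, for 9, so 9 has the highest closeness.

9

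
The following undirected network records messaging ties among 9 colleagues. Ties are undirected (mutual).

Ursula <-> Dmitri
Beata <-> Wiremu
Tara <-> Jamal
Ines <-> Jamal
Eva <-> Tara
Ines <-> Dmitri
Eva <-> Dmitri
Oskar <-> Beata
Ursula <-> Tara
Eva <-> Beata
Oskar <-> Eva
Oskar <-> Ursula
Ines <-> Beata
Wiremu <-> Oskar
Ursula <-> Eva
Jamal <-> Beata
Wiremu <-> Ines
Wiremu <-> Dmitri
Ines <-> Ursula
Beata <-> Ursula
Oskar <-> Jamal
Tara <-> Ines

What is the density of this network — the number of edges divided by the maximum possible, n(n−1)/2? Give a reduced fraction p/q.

11/18

There are 22 edges and 9 nodes, so the maximum possible is C(9,2) = 36.
Density = 22/36 = 11/18.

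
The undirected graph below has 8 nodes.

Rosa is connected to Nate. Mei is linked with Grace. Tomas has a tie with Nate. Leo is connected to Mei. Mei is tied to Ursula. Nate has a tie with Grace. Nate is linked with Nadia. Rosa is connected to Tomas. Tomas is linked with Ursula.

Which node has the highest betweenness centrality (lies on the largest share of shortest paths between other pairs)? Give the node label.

Nate

Unnormalized betweenness of each node: Grace:5, Leo:0, Mei:7, Nadia:0, Nate:9, Rosa:0, Tomas:4, Ursula:3.
Nate has the largest value, 9, making it the main broker — the node through which the most shortest paths run.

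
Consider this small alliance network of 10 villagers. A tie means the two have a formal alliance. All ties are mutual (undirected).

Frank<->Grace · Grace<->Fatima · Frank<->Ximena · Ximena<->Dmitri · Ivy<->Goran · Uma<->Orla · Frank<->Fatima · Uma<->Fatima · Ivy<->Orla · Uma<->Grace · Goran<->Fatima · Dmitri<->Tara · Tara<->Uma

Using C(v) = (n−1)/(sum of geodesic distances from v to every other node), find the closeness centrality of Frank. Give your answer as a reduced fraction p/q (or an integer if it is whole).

Distances from Frank: Dmitri:2, Fatima:1, Goran:2, Grace:1, Ivy:3, Orla:3, Tara:3, Uma:2, Ximena:1. Sum = 18.
n = 10, so closeness = 9/18 = 1/2.

1/2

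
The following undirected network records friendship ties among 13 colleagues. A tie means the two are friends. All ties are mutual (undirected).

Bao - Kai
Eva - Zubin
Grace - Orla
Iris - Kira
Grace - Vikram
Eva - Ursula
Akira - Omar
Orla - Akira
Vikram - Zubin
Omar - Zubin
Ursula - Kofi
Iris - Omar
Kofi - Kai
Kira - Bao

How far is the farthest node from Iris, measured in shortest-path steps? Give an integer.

4

Distances from Iris: Akira:2, Bao:2, Eva:3, Grace:4, Kai:3, Kira:1, Kofi:4, Omar:1, Orla:3, Ursula:4, Vikram:3, Zubin:2.
The largest is 4 (to Grace, Ursula, and Kofi), so the eccentricity of Iris is 4.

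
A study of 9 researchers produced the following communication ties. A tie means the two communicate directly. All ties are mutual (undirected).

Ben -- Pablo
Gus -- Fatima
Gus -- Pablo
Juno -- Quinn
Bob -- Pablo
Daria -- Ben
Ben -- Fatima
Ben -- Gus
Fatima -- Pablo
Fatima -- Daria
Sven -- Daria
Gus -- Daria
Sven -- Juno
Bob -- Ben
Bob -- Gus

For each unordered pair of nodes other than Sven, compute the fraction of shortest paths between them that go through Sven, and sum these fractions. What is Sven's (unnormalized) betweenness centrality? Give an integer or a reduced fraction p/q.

Pairs whose geodesics pass through Sven — Bob–Juno: 2/2; Bob–Quinn: 2/2; Pablo–Juno: 3/3; Pablo–Quinn: 3/3; Ben–Juno: 1; Ben–Quinn: 1; Fatima–Juno: 1; Fatima–Quinn: 1; Gus–Juno: 1; Gus–Quinn: 1; Daria–Juno: 1; Daria–Quinn: 1.
All other pairs contribute 0.
Summing the contributions gives betweenness(Sven) = 12.

12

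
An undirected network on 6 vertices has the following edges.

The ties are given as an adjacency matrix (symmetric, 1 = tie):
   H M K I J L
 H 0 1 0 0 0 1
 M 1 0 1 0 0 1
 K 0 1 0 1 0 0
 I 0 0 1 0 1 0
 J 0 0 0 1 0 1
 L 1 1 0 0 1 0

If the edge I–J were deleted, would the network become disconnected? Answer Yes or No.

Even without that edge, I still reaches J via I – K – M – L – J, so the network stays connected. Not a bridge.

No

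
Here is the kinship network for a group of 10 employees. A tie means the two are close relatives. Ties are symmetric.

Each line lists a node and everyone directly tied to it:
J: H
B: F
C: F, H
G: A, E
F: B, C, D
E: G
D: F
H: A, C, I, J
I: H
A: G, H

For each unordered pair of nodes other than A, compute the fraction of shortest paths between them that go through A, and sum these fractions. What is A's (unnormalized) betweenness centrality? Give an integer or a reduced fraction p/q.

Pairs whose geodesics pass through A — G–F: 1; G–I: 1; G–H: 1; G–B: 1; G–J: 1; G–D: 1; G–C: 1; E–F: 1; E–I: 1; E–H: 1; E–B: 1; E–J: 1; E–D: 1; E–C: 1.
All other pairs contribute 0.
Summing the contributions gives betweenness(A) = 14.

14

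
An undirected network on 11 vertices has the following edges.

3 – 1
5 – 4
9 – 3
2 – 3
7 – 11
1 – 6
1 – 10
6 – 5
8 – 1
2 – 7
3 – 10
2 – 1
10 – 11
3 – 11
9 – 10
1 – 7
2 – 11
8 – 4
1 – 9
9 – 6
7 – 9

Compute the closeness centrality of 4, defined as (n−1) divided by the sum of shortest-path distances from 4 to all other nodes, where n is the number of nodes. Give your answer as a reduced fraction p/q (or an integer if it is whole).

2/5

Distances from 4: 1:2, 2:3, 3:3, 5:1, 6:2, 7:3, 8:1, 9:3, 10:3, 11:4. Sum = 25.
n = 11, so closeness = 10/25 = 2/5.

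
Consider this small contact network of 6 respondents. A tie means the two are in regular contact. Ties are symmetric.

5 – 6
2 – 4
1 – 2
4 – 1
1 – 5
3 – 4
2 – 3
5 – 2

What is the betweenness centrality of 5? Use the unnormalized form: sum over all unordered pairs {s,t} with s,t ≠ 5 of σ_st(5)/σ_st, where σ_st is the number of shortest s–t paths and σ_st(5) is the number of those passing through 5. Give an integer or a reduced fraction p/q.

4

Pairs whose geodesics pass through 5 — 4–6: 2/2; 6–3: 1; 6–1: 1; 6–2: 1.
All other pairs contribute 0.
Summing the contributions gives betweenness(5) = 4.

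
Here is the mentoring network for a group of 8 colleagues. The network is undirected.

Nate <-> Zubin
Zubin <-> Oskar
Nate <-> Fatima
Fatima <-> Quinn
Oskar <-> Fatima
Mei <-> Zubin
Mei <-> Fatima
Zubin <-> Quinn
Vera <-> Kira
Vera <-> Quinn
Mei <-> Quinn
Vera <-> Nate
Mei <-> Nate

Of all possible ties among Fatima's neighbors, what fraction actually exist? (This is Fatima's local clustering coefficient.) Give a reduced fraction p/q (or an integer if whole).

Fatima's neighbors: Mei, Nate, Oskar, and Quinn (k = 4).
Possible neighbor pairs: C(4,2) = 6. Edges among them: Mei–Nate, Mei–Quinn → e = 2.
Clustering(Fatima) = 2/6 = 1/3.

1/3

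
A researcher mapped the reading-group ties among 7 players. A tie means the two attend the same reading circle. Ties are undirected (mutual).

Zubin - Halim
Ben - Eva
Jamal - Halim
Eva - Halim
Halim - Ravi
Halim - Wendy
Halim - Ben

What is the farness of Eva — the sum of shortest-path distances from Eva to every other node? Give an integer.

Distances from Eva: Ben:1, Halim:1, Jamal:2, Ravi:2, Wendy:2, Zubin:2.
Sum = 1 + 1 + 2 + 2 + 2 + 2 = 10.

10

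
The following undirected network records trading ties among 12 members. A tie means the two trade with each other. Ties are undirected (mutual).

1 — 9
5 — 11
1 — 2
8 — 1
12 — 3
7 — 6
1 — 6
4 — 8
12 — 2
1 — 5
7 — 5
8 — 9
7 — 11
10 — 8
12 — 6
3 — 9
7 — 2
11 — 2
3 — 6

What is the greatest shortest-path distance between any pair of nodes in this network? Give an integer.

4

Eccentricity of each node (its greatest distance to any other): 1:2, 2:3, 3:3, 4:4, 5:3, 6:3, 7:4, 8:3, 9:3, 10:4, 11:4, 12:4.
The maximum eccentricity is 4, realized for instance by the pair 10–7 via 10 – 8 – 1 – 2 – 7. So the diameter is 4.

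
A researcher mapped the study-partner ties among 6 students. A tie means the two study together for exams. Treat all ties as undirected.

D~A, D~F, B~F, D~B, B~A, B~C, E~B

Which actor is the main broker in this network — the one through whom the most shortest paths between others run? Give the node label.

B

Unnormalized betweenness of each node: A:0, B:15/2, C:0, D:1/2, E:0, F:0.
B has the largest value, 15/2, making it the main broker — the node through which the most shortest paths run.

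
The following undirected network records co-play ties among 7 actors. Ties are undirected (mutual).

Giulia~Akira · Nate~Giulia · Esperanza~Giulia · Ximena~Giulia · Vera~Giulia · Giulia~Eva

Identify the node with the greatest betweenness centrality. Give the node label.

Unnormalized betweenness of each node: Akira:0, Esperanza:0, Eva:0, Giulia:15, Nate:0, Vera:0, Ximena:0.
Giulia has the largest value, 15, making it the main broker — the node through which the most shortest paths run.

Giulia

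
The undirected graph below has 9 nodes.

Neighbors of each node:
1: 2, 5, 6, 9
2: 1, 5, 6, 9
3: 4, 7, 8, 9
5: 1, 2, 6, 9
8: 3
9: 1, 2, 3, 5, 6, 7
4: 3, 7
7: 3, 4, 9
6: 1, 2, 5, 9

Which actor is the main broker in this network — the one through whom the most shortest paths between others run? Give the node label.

9

Unnormalized betweenness of each node: 1:0, 2:0, 3:19/2, 4:0, 5:0, 6:0, 7:5/2, 8:0, 9:16.
9 has the largest value, 16, making it the main broker — the node through which the most shortest paths run.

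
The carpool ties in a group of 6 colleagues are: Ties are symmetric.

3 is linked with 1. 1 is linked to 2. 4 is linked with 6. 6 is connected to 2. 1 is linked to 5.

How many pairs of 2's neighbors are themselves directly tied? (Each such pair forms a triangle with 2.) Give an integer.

0

2's neighbors are 1 and 6, but none of them are tied to each other, so no triangle contains 2.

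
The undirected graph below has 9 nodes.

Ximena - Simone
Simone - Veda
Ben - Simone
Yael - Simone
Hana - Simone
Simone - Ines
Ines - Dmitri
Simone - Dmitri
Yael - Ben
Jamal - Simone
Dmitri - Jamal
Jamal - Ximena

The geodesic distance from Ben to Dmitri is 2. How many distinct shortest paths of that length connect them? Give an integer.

The shortest distance is 2, and the only length-2 path is Ben–Simone–Dmitri. So there is exactly 1 shortest path.

1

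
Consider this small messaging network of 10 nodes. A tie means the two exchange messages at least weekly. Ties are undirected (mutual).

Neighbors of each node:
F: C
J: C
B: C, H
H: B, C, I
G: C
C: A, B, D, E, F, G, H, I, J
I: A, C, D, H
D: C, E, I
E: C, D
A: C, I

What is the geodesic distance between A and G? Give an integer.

2

One shortest route is A – C – G, which uses 2 edges, and A and G are not directly tied, so nothing shorter exists. So d(A,G) = 2.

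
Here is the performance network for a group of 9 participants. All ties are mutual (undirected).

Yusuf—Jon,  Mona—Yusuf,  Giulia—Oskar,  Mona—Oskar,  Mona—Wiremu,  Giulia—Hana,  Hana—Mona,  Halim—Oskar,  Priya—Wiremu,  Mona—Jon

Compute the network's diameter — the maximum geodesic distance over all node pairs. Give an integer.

Eccentricity of each node (its greatest distance to any other): Giulia:4, Halim:4, Hana:3, Jon:3, Mona:2, Oskar:3, Priya:4, Wiremu:3, Yusuf:3.
The maximum eccentricity is 4, realized for instance by the pair Priya–Halim via Priya – Wiremu – Mona – Oskar – Halim. So the diameter is 4.

4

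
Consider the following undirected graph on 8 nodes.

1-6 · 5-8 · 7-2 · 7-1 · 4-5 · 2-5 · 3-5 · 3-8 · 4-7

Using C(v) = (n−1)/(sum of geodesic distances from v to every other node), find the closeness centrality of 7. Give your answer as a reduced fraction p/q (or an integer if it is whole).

7/13

Distances from 7: 1:1, 2:1, 3:3, 4:1, 5:2, 6:2, 8:3. Sum = 13.
n = 8, so closeness = 7/13.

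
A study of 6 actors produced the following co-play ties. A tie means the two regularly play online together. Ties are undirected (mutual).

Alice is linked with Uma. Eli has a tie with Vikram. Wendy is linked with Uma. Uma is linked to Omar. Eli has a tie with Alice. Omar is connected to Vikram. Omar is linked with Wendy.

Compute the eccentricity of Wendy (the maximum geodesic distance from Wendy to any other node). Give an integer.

3

Distances from Wendy: Alice:2, Eli:3, Omar:1, Uma:1, Vikram:2.
The largest is 3 (to Eli), so the eccentricity of Wendy is 3.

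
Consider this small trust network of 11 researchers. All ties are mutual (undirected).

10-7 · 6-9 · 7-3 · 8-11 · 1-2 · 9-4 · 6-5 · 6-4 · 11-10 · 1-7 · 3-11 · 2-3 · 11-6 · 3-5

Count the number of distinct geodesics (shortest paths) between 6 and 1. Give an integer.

5

The shortest distance is 4. The length-4 paths are: 6–5–3–2–1; 6–11–3–2–1; 6–5–3–7–1; 6–11–3–7–1; 6–11–10–7–1.
That gives 5 distinct shortest paths.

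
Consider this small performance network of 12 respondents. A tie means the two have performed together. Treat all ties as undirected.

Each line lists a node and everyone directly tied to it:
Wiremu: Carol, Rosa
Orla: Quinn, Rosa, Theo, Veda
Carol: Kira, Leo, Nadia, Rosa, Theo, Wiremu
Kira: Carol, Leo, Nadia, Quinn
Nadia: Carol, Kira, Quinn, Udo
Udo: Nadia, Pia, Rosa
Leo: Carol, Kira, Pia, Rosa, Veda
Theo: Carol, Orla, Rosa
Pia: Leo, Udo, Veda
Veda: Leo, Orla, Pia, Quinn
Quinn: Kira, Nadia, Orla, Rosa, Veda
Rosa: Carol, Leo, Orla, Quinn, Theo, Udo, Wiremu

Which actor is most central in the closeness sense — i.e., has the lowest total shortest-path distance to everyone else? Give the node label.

Rosa

Farness (sum of distances to all others) for each node — Carol:16, Kira:18, Leo:17, Nadia:18, Orla:18, Pia:21, Quinn:17, Rosa:15, Theo:20, Udo:19, Veda:19, Wiremu:22.
The smallest farness is 15, for Rosa, so Rosa has the highest closeness.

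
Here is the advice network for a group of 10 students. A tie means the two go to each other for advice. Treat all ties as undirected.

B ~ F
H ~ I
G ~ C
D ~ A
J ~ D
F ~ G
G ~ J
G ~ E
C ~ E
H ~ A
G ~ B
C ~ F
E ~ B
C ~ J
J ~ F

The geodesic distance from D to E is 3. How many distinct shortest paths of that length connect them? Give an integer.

The shortest distance is 3. The length-3 paths are: D–J–G–E; D–J–C–E.
That gives 2 distinct shortest paths.

2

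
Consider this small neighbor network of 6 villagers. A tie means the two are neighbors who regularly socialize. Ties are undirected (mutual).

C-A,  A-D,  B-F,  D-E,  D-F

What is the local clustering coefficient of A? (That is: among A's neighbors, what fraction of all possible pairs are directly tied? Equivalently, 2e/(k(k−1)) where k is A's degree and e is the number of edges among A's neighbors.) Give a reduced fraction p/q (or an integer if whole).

0

A's neighbors: C and D (k = 2).
Possible neighbor pairs: C(2,2) = 1. Edges among them: none → e = 0.
Clustering(A) = 0/1.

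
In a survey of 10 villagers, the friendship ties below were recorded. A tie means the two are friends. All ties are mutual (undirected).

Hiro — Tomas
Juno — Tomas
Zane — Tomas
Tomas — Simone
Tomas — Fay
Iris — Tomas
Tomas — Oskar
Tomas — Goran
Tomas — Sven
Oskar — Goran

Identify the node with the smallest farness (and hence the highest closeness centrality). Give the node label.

Farness (sum of distances to all others) for each node — Fay:17, Goran:16, Hiro:17, Iris:17, Juno:17, Oskar:16, Simone:17, Sven:17, Tomas:9, Zane:17.
The smallest farness is 9, for Tomas, so Tomas has the highest closeness.

Tomas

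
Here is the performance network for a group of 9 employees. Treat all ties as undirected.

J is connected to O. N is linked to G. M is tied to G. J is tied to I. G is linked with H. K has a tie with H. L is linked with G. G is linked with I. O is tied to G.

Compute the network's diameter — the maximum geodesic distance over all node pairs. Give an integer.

Eccentricity of each node (its greatest distance to any other): G:2, H:3, I:3, J:4, K:4, L:3, M:3, N:3, O:3.
The maximum eccentricity is 4, realized for instance by the pair K–J via K – H – G – I – J. So the diameter is 4.

4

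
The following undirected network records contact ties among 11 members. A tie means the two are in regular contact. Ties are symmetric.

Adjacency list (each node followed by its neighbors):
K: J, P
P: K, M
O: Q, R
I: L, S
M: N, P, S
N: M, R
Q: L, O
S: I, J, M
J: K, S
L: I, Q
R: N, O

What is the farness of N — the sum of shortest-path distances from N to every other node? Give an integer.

24

Distances from N: I:3, J:3, K:3, L:4, M:1, O:2, P:2, Q:3, R:1, S:2.
Sum = 3 + 3 + 3 + 4 + 1 + 2 + 2 + 3 + 1 + 2 = 24.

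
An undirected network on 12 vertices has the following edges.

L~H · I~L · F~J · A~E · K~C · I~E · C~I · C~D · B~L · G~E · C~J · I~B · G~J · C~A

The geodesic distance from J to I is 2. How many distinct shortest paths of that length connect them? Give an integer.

The shortest distance is 2, and the only length-2 path is J–C–I. So there is exactly 1 shortest path.

1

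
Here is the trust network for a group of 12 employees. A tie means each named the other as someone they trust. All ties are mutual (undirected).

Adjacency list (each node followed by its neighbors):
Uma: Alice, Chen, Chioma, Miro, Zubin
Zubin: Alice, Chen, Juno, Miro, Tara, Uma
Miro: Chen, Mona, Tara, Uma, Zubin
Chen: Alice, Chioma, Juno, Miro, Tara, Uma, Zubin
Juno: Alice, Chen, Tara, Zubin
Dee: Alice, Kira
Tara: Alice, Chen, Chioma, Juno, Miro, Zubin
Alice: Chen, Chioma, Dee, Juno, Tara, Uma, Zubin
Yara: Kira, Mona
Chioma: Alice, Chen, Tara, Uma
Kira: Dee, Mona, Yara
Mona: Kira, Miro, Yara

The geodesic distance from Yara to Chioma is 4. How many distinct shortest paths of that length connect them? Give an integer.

The shortest distance is 4. The length-4 paths are: Yara–Mona–Miro–Tara–Chioma; Yara–Mona–Miro–Chen–Chioma; Yara–Kira–Dee–Alice–Chioma; Yara–Mona–Miro–Uma–Chioma.
That gives 4 distinct shortest paths.

4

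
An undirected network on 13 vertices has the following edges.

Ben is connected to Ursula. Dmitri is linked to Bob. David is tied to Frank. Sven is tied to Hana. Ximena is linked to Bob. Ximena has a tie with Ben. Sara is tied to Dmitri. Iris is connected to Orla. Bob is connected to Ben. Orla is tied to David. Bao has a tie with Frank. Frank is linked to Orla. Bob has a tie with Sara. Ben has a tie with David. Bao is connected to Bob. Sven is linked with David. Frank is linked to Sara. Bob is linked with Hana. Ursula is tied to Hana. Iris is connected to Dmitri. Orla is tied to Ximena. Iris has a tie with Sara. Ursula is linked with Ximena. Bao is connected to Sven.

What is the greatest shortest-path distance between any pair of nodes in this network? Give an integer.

3

Eccentricity of each node (its greatest distance to any other): Bao:3, Ben:3, Bob:2, David:3, Dmitri:3, Frank:3, Hana:3, Iris:3, Orla:3, Sara:3, Sven:3, Ursula:3, Ximena:3.
The maximum eccentricity is 3, realized for instance by the pair Frank–Hana via Frank – Sara – Bob – Hana. So the diameter is 3.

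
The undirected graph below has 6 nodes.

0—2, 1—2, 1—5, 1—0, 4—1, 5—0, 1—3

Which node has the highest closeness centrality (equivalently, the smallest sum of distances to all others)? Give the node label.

Farness (sum of distances to all others) for each node — 0:7, 1:5, 2:8, 3:9, 4:9, 5:8.
The smallest farness is 5, for 1, so 1 has the highest closeness.

1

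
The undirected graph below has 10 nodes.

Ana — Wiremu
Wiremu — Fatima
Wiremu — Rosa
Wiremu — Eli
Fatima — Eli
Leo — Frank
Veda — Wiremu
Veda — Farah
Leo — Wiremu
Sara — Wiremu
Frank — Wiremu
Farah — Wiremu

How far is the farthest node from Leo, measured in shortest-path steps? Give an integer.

2

Distances from Leo: Ana:2, Eli:2, Farah:2, Fatima:2, Frank:1, Rosa:2, Sara:2, Veda:2, Wiremu:1.
The largest is 2 (to Veda, Rosa, Fatima, Sara, Eli, Farah, and Ana), so the eccentricity of Leo is 2.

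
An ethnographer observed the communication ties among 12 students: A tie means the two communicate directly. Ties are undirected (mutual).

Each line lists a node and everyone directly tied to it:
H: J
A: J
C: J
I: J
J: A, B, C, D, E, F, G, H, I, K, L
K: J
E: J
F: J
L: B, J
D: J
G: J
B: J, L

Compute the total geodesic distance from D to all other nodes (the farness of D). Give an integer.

21

Distances from D: A:2, B:2, C:2, E:2, F:2, G:2, H:2, I:2, J:1, K:2, L:2.
Sum = 2 + 2 + 2 + 2 + 2 + 2 + 2 + 2 + 1 + 2 + 2 = 21.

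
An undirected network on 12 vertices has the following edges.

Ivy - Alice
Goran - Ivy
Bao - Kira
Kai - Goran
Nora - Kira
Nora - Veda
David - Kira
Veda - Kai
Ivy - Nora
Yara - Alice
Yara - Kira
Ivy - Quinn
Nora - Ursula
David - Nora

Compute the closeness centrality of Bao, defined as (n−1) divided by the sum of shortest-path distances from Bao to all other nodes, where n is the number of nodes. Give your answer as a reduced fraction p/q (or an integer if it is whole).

Distances from Bao: Alice:3, David:2, Goran:4, Ivy:3, Kai:4, Kira:1, Nora:2, Quinn:4, Ursula:3, Veda:3, Yara:2. Sum = 31.
n = 12, so closeness = 11/31.

11/31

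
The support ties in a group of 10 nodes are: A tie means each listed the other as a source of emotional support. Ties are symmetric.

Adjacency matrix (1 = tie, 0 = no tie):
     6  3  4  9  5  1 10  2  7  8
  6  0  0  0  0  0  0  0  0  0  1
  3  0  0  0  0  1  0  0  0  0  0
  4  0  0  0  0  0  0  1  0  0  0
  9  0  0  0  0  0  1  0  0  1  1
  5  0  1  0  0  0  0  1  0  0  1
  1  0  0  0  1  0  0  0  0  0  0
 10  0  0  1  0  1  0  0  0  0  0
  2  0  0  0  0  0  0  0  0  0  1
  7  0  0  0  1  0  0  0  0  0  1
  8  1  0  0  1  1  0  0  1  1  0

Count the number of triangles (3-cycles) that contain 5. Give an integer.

5's neighbors are 3, 8, and 10, but none of them are tied to each other, so no triangle contains 5.

0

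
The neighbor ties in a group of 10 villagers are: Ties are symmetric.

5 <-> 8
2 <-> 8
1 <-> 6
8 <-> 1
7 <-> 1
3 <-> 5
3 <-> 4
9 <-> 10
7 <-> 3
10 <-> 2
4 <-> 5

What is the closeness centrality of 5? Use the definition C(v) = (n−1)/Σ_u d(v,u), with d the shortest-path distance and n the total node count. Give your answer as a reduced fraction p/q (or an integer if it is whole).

Distances from 5: 1:2, 2:2, 3:1, 4:1, 6:3, 7:2, 8:1, 9:4, 10:3. Sum = 19.
n = 10, so closeness = 9/19.

9/19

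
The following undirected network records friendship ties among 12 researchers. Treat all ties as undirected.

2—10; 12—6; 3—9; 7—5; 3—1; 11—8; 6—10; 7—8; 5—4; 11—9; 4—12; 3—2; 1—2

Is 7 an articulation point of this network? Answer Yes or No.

Even without 7, every remaining node can still reach every other (the residual graph is connected), so 7 is not a cut vertex.

No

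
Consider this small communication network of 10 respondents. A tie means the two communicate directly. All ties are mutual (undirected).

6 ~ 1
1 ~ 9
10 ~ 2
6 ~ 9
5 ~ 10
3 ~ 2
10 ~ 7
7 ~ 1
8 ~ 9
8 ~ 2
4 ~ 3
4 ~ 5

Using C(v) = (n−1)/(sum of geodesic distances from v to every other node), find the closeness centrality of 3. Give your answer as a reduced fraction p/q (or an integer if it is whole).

9/22

Distances from 3: 1:4, 2:1, 4:1, 5:2, 6:4, 7:3, 8:2, 9:3, 10:2. Sum = 22.
n = 10, so closeness = 9/22.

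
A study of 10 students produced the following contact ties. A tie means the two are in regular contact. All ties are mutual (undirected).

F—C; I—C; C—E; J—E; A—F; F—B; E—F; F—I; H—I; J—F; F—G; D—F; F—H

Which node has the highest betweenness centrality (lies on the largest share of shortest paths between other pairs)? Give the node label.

F

Unnormalized betweenness of each node: A:0, B:0, C:1/2, D:0, E:1/2, F:61/2, G:0, H:0, I:1/2, J:0.
F has the largest value, 61/2, making it the main broker — the node through which the most shortest paths run.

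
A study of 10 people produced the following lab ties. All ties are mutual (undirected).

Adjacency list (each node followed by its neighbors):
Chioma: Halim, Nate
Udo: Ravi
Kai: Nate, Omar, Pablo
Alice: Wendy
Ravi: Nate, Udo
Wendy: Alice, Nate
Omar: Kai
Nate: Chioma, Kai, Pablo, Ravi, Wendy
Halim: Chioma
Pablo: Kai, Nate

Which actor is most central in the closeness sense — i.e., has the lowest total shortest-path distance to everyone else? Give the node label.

Nate

Farness (sum of distances to all others) for each node — Alice:27, Chioma:19, Halim:27, Kai:18, Nate:13, Omar:26, Pablo:19, Ravi:19, Udo:27, Wendy:19.
The smallest farness is 13, for Nate, so Nate has the highest closeness.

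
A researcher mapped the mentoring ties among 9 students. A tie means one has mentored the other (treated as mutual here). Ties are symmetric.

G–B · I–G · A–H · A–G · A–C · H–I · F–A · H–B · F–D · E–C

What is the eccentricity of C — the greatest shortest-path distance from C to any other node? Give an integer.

Distances from C: A:1, B:3, D:3, E:1, F:2, G:2, H:2, I:3.
The largest is 3 (to I, B, and D), so the eccentricity of C is 3.

3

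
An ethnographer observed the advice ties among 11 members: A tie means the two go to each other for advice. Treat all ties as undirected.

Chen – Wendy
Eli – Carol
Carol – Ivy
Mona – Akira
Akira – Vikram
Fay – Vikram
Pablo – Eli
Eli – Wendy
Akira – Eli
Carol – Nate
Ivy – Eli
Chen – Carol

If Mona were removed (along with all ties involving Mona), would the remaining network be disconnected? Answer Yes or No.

Even without Mona, every remaining node can still reach every other (the residual graph is connected), so Mona is not a cut vertex.

No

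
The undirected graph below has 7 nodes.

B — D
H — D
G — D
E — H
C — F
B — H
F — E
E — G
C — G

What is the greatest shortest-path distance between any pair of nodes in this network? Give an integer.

Eccentricity of each node (its greatest distance to any other): B:3, C:3, D:3, E:2, F:3, G:2, H:3.
The maximum eccentricity is 3, realized for instance by the pair D–F via D – G – E – F. So the diameter is 3.

3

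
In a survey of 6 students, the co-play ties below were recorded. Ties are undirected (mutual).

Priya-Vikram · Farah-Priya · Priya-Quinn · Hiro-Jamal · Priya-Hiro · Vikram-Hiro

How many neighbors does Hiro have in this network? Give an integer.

Hiro is directly tied to Jamal, Priya, and Vikram. That is 3 neighbors, so the degree of Hiro is 3.

3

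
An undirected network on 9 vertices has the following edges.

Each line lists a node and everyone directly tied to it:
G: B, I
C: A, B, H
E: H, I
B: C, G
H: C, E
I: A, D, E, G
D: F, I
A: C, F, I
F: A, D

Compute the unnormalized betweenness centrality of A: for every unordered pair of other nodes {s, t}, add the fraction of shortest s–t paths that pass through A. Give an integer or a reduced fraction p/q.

13/2

Pairs whose geodesics pass through A — D–C: 2/2; E–F: 1/2; B–F: 1; F–G: 1/2; F–H: 1; F–C: 1; F–I: 1/2; C–I: 1.
All other pairs contribute 0.
Summing the contributions gives betweenness(A) = 13/2.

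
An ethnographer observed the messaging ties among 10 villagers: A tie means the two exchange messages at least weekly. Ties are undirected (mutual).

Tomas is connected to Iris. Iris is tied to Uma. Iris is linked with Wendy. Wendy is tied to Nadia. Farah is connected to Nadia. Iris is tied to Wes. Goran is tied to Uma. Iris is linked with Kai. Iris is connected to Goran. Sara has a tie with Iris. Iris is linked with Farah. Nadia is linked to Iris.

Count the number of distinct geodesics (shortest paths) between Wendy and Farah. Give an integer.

The shortest distance is 2. The length-2 paths are: Wendy–Iris–Farah; Wendy–Nadia–Farah.
That gives 2 distinct shortest paths.

2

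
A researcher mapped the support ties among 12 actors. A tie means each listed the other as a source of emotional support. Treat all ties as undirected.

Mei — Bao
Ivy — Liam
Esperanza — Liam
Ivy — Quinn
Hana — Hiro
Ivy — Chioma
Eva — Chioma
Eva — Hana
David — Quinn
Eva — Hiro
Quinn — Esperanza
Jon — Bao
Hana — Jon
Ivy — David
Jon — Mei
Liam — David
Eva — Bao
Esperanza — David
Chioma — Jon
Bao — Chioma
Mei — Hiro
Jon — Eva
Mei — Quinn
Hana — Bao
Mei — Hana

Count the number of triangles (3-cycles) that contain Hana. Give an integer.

Hana's neighbors: Bao, Eva, Hiro, Jon, and Mei.
Neighbor pairs that are themselves tied: Hana–Bao–Eva; Hana–Bao–Jon; Hana–Bao–Mei; Hana–Eva–Hiro; Hana–Eva–Jon; Hana–Hiro–Mei; Hana–Jon–Mei. Each forms one triangle with Hana, for 7 in total.

7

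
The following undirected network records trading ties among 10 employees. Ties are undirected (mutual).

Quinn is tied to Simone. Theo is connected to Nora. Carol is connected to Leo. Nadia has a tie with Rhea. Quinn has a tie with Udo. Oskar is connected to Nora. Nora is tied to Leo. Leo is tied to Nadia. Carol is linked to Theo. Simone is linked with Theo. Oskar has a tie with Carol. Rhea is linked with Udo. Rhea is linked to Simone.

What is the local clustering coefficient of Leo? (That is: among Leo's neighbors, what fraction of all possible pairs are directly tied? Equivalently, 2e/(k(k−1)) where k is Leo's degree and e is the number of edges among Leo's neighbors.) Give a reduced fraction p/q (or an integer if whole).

Leo's neighbors: Carol, Nadia, and Nora (k = 3).
Possible neighbor pairs: C(3,2) = 3. Edges among them: none → e = 0.
Clustering(Leo) = 0/3 = 0.

0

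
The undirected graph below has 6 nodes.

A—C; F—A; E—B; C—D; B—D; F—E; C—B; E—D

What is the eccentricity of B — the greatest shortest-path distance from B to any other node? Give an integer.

Distances from B: A:2, C:1, D:1, E:1, F:2.
The largest is 2 (to F and A), so the eccentricity of B is 2.

2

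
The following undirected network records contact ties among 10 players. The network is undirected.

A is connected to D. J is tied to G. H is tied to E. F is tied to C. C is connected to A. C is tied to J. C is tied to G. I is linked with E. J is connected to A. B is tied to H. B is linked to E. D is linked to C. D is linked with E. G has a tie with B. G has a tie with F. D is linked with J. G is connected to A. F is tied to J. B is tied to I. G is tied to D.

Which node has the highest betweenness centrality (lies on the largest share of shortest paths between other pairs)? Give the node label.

Unnormalized betweenness of each node: A:0, B:33/4, C:11/12, D:29/4, E:6, F:0, G:32/3, H:0, I:0, J:11/12.
G has the largest value, 32/3, making it the main broker — the node through which the most shortest paths run.

G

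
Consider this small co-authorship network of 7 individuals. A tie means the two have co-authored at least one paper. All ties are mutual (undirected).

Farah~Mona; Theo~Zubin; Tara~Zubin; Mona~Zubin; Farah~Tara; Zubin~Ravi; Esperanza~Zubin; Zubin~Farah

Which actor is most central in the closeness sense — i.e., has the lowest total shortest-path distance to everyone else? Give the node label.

Farness (sum of distances to all others) for each node — Esperanza:11, Farah:9, Mona:10, Ravi:11, Tara:10, Theo:11, Zubin:6.
The smallest farness is 6, for Zubin, so Zubin has the highest closeness.

Zubin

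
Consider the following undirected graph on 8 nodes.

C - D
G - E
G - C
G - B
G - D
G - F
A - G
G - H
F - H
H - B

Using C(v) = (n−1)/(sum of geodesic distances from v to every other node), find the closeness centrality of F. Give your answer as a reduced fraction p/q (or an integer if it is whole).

7/12

Distances from F: A:2, B:2, C:2, D:2, E:2, G:1, H:1. Sum = 12.
n = 8, so closeness = 7/12.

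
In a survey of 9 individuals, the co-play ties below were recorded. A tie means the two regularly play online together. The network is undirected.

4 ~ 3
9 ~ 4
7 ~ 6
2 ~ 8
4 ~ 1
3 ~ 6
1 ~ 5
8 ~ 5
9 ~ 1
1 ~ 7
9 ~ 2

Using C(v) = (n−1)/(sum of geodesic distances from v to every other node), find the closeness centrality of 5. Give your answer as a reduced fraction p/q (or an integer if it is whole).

1/2

Distances from 5: 1:1, 2:2, 3:3, 4:2, 6:3, 7:2, 8:1, 9:2. Sum = 16.
n = 9, so closeness = 8/16 = 1/2.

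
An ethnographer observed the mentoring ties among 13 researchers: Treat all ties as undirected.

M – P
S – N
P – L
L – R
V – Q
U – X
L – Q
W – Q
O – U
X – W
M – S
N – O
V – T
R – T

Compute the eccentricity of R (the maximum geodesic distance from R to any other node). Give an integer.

Distances from R: L:1, M:3, N:5, O:6, P:2, Q:2, S:4, T:1, U:5, V:2, W:3, X:4.
The largest is 6 (to O), so the eccentricity of R is 6.

6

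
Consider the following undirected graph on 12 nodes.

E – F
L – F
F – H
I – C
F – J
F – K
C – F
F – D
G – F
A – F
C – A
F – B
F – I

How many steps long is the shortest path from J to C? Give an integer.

2

One shortest route is J – F – C, which uses 2 edges, and J and C are not directly tied, so nothing shorter exists. So d(J,C) = 2.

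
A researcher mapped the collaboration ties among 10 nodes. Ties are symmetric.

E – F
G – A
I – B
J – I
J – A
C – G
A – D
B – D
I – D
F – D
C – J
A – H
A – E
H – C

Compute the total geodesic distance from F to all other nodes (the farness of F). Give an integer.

Distances from F: A:2, B:2, C:4, D:1, E:1, G:3, H:3, I:2, J:3.
Sum = 2 + 2 + 4 + 1 + 1 + 3 + 3 + 2 + 3 = 21.

21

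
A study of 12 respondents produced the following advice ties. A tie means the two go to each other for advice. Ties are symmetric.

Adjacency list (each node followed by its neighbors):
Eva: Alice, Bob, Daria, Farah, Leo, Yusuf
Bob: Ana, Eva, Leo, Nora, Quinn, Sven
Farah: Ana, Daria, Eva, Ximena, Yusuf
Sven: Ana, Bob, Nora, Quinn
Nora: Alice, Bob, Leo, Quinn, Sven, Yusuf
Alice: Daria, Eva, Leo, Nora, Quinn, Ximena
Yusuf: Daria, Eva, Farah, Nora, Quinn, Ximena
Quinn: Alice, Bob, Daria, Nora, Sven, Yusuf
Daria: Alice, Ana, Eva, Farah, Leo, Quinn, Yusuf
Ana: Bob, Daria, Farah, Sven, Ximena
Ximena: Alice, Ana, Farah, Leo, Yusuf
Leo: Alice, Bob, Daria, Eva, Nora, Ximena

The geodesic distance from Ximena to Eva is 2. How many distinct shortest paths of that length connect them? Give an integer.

4

The shortest distance is 2. The length-2 paths are: Ximena–Farah–Eva; Ximena–Alice–Eva; Ximena–Leo–Eva; Ximena–Yusuf–Eva.
That gives 4 distinct shortest paths.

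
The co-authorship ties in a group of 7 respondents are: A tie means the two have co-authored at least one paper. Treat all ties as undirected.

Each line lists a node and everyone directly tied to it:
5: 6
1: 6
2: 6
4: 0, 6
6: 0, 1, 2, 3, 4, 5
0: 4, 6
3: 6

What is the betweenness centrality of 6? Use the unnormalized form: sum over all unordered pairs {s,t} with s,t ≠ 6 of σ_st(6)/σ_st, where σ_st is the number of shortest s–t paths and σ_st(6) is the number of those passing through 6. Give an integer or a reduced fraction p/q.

14

Pairs whose geodesics pass through 6 — 4–2: 1; 4–5: 1; 4–3: 1; 4–1: 1; 0–2: 1; 0–5: 1; 0–3: 1; 0–1: 1; 2–5: 1; 2–3: 1; 2–1: 1; 5–3: 1; 5–1: 1; 3–1: 1.
All other pairs contribute 0.
Summing the contributions gives betweenness(6) = 14.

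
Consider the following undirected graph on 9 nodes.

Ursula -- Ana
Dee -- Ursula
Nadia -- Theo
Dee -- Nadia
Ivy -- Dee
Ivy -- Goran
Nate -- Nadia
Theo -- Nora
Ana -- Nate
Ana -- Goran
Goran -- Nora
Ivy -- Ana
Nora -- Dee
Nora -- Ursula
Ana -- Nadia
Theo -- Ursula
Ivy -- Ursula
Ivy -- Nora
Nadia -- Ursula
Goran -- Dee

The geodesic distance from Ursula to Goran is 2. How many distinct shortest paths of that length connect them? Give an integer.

4

The shortest distance is 2. The length-2 paths are: Ursula–Ana–Goran; Ursula–Dee–Goran; Ursula–Nora–Goran; Ursula–Ivy–Goran.
That gives 4 distinct shortest paths.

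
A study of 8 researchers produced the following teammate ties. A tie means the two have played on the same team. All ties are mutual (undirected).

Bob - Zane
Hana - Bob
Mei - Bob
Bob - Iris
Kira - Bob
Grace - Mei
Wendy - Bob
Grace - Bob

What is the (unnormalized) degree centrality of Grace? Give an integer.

Grace is directly tied to Bob and Mei. That is 2 neighbors, so the degree of Grace is 2.

2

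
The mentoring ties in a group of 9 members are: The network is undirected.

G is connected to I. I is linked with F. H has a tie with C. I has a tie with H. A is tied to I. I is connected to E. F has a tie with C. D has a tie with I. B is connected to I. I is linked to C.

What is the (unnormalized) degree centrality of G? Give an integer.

G is directly tied to I. That is 1 neighbor, so the degree of G is 1.

1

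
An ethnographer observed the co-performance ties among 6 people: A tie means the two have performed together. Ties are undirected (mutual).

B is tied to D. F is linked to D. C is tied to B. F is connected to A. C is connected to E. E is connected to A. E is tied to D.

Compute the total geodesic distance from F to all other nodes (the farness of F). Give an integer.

9

Distances from F: A:1, B:2, C:3, D:1, E:2.
Sum = 1 + 2 + 3 + 1 + 2 = 9.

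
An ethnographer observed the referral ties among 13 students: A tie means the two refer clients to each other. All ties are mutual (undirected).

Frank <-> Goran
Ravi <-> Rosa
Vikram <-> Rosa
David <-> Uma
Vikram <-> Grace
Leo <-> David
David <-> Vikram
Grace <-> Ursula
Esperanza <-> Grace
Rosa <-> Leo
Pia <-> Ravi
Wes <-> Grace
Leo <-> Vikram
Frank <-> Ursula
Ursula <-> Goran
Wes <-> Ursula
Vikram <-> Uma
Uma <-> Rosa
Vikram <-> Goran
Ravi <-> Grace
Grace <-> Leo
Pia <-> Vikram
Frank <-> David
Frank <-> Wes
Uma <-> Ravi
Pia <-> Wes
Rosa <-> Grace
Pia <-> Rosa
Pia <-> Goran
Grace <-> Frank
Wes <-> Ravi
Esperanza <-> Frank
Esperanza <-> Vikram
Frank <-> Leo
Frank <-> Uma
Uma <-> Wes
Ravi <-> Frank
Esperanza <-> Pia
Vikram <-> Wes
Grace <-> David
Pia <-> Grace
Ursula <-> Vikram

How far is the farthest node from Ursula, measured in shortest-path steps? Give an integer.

2

Distances from Ursula: David:2, Esperanza:2, Frank:1, Goran:1, Grace:1, Leo:2, Pia:2, Ravi:2, Rosa:2, Uma:2, Vikram:1, Wes:1.
The largest is 2 (to Rosa, Pia, Esperanza, Ravi, Leo, David, and Uma), so the eccentricity of Ursula is 2.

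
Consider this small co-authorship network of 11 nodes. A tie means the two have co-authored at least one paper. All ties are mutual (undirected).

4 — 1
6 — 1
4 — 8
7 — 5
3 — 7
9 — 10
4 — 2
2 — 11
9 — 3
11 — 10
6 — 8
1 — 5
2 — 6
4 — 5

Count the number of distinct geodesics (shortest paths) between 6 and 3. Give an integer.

The shortest distance is 4, and the only length-4 path is 6–1–5–7–3. So there is exactly 1 shortest path.

1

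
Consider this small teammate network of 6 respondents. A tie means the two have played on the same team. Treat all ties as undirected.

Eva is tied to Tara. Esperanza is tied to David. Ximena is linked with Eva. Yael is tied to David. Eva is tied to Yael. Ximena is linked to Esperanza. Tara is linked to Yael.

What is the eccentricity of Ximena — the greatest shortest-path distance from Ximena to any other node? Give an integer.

2

Distances from Ximena: David:2, Esperanza:1, Eva:1, Tara:2, Yael:2.
The largest is 2 (to Yael, Tara, and David), so the eccentricity of Ximena is 2.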